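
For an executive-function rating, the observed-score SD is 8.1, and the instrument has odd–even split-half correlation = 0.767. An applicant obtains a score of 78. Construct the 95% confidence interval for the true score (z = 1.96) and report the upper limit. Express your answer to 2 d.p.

83.77

Full-length reliability (Spearman-Brown) = 2(0.767)/(1+0.767) ≈ 0.868
SEM = 8.100 * √(1 − 0.868) = 8.100 * √0.132 ≈ 8.100 * 0.363 ≈ 2.941
1.96 * SEM ≈ 5.765
Upper bound: 78 + 5.765 = 83.765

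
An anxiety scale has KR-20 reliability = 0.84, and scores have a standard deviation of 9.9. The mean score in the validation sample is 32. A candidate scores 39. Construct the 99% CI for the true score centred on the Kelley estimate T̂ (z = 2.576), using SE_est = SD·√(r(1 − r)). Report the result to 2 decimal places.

Estimated true score = 0.8400×39 + (1 − 0.8400)×32 ≈ 37.8800
SE_est = SD × √(r(1 − r)) = 9.9000 × √0.1344 ≈ 9.9000 × 0.3666 ≈ 3.6294
99% CI: 37.8800 ± 9.3493 ≈ (28.5307, 47.2293)

[28.53, 47.23]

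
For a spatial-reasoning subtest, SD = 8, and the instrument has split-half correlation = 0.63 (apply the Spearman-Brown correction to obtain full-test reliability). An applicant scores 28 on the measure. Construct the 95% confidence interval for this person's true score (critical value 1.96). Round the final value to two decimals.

[20.53, 35.47]

Full-length reliability (Spearman-Brown) = 2(0.63)/(1+0.63) ≈ 0.77301
The standard error of measurement is 8.00000·√(1 − 0.77301) ≈ 8.00000·0.47644 ≈ 3.81151.
Half-width = 1.96·3.81151 ≈ 7.47056
Interval: (20.52944, 35.47056)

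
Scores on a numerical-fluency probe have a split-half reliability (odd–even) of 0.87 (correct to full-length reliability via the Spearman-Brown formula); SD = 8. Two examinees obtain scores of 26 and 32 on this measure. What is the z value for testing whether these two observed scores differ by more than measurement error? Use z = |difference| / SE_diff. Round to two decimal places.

2.01

Full-length reliability (Spearman-Brown) = 2(0.87)/(1+0.87) ≈ 0.930
The standard error of measurement is 8.000×√(1 − 0.930) ≈ 8.000×0.264 ≈ 2.109.
Standard error of the difference = 2.109·√2 ≈ 2.983
z = |26 − 32| / 2.983 = 6 / 2.983 ≈ 2.011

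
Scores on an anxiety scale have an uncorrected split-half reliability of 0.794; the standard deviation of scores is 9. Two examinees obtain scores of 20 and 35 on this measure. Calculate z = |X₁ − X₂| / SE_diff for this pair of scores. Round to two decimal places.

Full-length reliability (Spearman-Brown) = 2(0.794)/(1+0.794) ≈ 0.885
SEM = 9.000 * √(1 − 0.885) = 9.000 * √0.115 ≈ 9.000 * 0.339 ≈ 3.050
SE_diff = SEM * √2 ≈ 3.050 * 1.414 ≈ 4.313
z = |20 − 35| / 4.313 = 15 / 4.313 ≈ 3.478

3.48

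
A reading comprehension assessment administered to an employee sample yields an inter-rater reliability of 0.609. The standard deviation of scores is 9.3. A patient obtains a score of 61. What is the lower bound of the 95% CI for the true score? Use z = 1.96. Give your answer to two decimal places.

49.60

The standard error of measurement is 9.3000·√(1 − 0.6090) ≈ 9.3000·0.6253 ≈ 5.8153.
Half-width = 1.96·5.8153 ≈ 11.3980
Lower bound: 61 − 11.3980 = 49.6020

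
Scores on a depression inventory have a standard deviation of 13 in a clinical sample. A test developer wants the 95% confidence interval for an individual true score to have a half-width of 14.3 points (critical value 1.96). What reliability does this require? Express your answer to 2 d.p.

SEM needed = half-width / z = 14.3/1.96 ≈ 7.2959
Required reliability = 1 − (SEM/SD)² = 1 − 0.3150 ≈ 0.6850

0.69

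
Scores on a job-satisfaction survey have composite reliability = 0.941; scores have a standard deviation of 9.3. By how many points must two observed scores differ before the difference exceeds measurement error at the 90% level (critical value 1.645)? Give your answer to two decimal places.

SEM = 9.300 × √(1 − 0.941) = 9.300 × √0.059 ≃ 9.300 × 0.243 ≃ 2.259
Standard error of the difference = 2.259·√2 ≃ 3.195
Smallest detectable difference = 1.645×3.195 ≃ 5.255

5.26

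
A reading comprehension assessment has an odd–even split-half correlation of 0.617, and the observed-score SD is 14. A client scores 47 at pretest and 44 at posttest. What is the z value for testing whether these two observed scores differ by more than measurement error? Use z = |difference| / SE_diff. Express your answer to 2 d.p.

0.31

Spearman-Brown: r = 2(0.617) / (1 + 0.617) = 1.234 / 1.617 ≃ 0.763
The standard error of measurement is 14.000·√(1 − 0.763) ≃ 14.000·0.487 ≃ 6.814.
Standard error of the difference = 6.814·√2 ≃ 9.636
z = |47 − 44| / 9.636 = 3 / 9.636 ≃ 0.311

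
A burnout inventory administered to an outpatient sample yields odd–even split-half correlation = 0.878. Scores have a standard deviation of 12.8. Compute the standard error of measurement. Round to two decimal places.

Full-length reliability (Spearman-Brown) = 2(0.878)/(1+0.878) ≃ 0.93504
SEM = 12.80000 * √(1 − 0.93504) = 12.80000 * √0.06496 ≃ 12.80000 * 0.25488 ≃ 3.26244

3.26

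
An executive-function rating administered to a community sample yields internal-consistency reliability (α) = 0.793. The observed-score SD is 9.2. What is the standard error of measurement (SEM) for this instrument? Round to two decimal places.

The standard error of measurement is 9.20000*√(1 − 0.79300) ≈ 9.20000*0.45497 ≈ 4.18575.

4.19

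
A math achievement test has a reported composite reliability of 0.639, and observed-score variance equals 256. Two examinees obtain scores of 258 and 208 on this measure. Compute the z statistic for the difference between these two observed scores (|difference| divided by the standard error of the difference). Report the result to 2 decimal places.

3.68

SD = √256 ≃ 16.0000
SEM = 16.0000 × √(1 − 0.6390) = 16.0000 × √0.3610 ≃ 16.0000 × 0.6008 ≃ 9.6133
SE_diff = SEM × √2 ≃ 9.6133 × 1.4142 ≃ 13.5953
z = 50 / 13.5953 ≃ 3.6777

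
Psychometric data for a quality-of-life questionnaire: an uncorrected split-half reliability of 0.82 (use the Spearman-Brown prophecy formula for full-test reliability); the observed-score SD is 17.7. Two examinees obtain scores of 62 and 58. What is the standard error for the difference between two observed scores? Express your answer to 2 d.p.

r_full = 2·0.82 / (1 + 0.82) ≈ 0.901
SEM = 17.700 · √(1 − 0.901) = 17.700 · √0.099 ≈ 17.700 · 0.314 ≈ 5.566
Standard error of the difference = 5.566·√2 ≈ 7.872

7.87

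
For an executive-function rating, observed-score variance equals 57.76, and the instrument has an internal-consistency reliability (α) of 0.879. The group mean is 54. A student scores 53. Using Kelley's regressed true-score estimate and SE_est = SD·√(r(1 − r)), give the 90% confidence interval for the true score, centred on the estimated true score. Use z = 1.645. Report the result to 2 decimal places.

[49.04, 57.20]

σ = 57.76^(1/2) = 7.60000
T̂ = 0.87900(53) + 0.12100(54) ≃ 53.12100
SE_est = 7.60000·√(0.87900·0.12100) ≃ 2.47857
CI = 53.12100 ± 1.645 · 2.47857 → [49.04376, 57.19824]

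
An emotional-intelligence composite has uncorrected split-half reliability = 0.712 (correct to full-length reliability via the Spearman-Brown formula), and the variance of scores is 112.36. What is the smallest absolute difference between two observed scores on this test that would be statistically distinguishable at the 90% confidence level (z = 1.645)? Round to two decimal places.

10.11

SD = √112.36 ≈ 10.6000
r_full = 2·0.712 / (1 + 0.712) ≈ 0.8318
The standard error of measurement is 10.6000*√(1 − 0.8318) ≈ 10.6000*0.4102 ≈ 4.3476.
Standard error of the difference = 4.3476·√2 ≈ 6.1484
Minimum reliable difference = 1.645 * SE_diff ≈ 1.645 * 6.1484 ≈ 10.1142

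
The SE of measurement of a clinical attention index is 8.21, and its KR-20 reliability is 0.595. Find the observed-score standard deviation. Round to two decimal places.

SD = SEM / √(1 − r) = 8.21 / √0.4050 ≈ 8.21 / 0.6364 ≈ 12.9008

12.90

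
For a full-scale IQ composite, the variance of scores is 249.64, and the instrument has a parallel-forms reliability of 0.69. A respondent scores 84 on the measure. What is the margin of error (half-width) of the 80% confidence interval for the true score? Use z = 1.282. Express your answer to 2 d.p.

SD = √249.64 ≈ 15.800
SEM = 15.800 × √(1 − 0.690) = 15.800 × √0.310 ≈ 15.800 × 0.557 ≈ 8.797
Half-width = 1.282×8.797 ≈ 11.278

11.28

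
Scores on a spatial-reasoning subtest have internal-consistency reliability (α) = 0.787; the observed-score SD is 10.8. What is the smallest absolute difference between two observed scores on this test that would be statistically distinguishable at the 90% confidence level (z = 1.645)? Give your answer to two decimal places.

11.60

SEM = 10.8000 * √(1 − 0.7870) = 10.8000 * √0.2130 ≃ 10.8000 * 0.4615 ≃ 4.9844
SE_diff = √2 * SEM ≃ 7.0490
Minimum reliable difference = 1.645 * SE_diff ≃ 1.645 * 7.0490 ≃ 11.5956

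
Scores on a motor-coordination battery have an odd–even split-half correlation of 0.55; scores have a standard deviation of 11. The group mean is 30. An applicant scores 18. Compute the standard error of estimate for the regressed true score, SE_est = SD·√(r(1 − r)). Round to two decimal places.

4.99

r_full = 2·0.55 / (1 + 0.55) ≈ 0.710
SE_est = 11.000·√[r(1 − r)] ≈ 4.993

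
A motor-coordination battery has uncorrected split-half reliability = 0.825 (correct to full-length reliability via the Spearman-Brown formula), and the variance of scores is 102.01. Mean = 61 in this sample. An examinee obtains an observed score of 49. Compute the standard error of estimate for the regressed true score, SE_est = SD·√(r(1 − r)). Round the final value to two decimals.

SD = √102.01 ≈ 10.1000
Full-length reliability (Spearman-Brown) = 2(0.825)/(1+0.825) ≈ 0.9041
SE_est = SD × √(r(1 − r)) = 10.1000 × √0.0867 ≈ 10.1000 × 0.2944 ≈ 2.9739

2.97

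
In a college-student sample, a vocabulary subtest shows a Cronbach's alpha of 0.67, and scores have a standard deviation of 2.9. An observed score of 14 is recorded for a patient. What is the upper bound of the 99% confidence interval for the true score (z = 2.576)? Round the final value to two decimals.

18.29

SEM = 2.900 * √(1 − 0.670) = 2.900 * √0.330 ≈ 2.900 * 0.574 ≈ 1.666
2.576 * SEM ≈ 4.291
Upper limit = 14 + 4.291 ≈ 18.291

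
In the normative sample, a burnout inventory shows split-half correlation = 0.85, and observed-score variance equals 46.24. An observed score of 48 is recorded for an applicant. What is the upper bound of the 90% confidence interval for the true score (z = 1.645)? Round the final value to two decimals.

51.19

SD = √46.24 = 6.8000
Spearman-Brown: r = 2(0.85) / (1 + 0.85) = 1.7000 / 1.8500 ≈ 0.9189
SEM = 6.8000*√(1 − 0.9189) ≈ 1.9363
1.645 * SEM ≈ 3.1852
Upper bound: 48 + 3.1852 = 51.1852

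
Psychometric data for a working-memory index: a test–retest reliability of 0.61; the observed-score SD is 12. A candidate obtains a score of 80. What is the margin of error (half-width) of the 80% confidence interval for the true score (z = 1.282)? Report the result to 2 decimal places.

SEM = 12.000 * √(1 − 0.610) = 12.000 * √0.390 ≃ 12.000 * 0.624 ≃ 7.494
Half-width = 1.282*7.494 ≃ 9.607

9.61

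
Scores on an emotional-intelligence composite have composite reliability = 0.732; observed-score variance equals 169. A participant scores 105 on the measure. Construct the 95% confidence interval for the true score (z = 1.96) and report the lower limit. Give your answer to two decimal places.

91.81

σ = 169^(1/2) = 13.0000
SEM = 13.0000×√(1 − 0.7320) ≈ 6.7299
Margin = 1.96 × 6.7299 ≈ 13.1907
Lower limit = 105 − 13.1907 ≈ 91.8093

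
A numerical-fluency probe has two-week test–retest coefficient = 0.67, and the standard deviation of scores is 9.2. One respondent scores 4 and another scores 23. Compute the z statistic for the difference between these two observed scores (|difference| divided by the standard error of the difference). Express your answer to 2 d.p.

2.54

The standard error of measurement is 9.20000*√(1 − 0.67000) ≃ 9.20000*0.57446 ≃ 5.28500.
SE_diff = √2 * SEM ≃ 7.47412
z = |4 − 23| / 7.47412 = 19 / 7.47412 ≃ 2.54211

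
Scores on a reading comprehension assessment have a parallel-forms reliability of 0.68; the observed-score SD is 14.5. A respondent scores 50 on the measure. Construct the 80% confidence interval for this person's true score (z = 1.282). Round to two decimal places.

The standard error of measurement is 14.500*√(1 − 0.680) ≈ 14.500*0.566 ≈ 8.202.
Margin = 1.282 * 8.202 ≈ 10.516
CI = 50 ± 10.516 → [39.484, 60.516]

[39.48, 60.52]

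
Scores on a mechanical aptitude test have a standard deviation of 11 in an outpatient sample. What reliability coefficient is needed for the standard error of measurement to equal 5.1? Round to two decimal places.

r = 1 − (5.10000/11)² ≈ 1 − 0.21496 ≈ 0.78504

0.79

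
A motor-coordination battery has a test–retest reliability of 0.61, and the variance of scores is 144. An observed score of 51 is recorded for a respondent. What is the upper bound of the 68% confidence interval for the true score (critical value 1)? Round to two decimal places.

58.49

SD = √144 = 12.000
SEM = 12.000·√(1 − 0.610) ≈ 7.494
Margin = 1 · 7.494 ≈ 7.494
Upper bound: 51 + 7.494 = 58.494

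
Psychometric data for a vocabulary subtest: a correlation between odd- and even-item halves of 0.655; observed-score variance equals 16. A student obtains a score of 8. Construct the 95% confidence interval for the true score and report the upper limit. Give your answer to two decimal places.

σ = 16^(1/2) = 4.000
Spearman-Brown: r = 2(0.655) / (1 + 0.655) = 1.310 / 1.655 ≃ 0.792
SEM = 4.000 × √(1 − 0.792) = 4.000 × √0.208 ≃ 4.000 × 0.457 ≃ 1.826
Margin = 1.96 × 1.826 ≃ 3.580
Upper bound: 8 + 3.580 = 11.580

11.58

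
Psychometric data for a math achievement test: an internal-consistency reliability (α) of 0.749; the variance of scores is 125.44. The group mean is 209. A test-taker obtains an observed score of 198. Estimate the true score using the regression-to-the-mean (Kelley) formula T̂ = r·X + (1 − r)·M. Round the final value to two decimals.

Estimated true score = 0.74900·198 + (1 − 0.74900)·209 ≈ 200.76100

200.76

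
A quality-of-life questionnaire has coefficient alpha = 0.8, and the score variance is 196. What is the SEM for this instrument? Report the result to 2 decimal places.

6.26

σ = 196^(1/2) = 14.0000
The standard error of measurement is 14.0000·√(1 − 0.8000) ≈ 14.0000·0.4472 ≈ 6.2610.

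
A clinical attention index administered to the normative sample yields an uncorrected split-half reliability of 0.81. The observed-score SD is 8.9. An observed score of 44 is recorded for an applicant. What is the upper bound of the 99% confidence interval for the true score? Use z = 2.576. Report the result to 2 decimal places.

Spearman-Brown: r = 2(0.81) / (1 + 0.81) = 1.6200 / 1.8100 ≈ 0.8950
SEM = 8.9000 × √(1 − 0.8950) = 8.9000 × √0.1050 ≈ 8.9000 × 0.3240 ≈ 2.8836
2.576 × SEM ≈ 7.4280
Upper limit = 44 + 7.4280 ≈ 51.4280

51.43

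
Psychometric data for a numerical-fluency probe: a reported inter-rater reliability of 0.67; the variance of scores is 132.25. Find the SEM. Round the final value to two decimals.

6.61

σ = 132.25^(1/2) = 11.5000
SEM = 11.5000 × √(1 − 0.6700) = 11.5000 × √0.3300 ≈ 11.5000 × 0.5745 ≈ 6.6062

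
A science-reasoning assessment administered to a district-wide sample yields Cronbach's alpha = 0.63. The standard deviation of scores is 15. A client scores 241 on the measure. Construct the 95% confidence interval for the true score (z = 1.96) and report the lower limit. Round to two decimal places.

223.12

SEM = 15.00000 × √(1 − 0.63000) = 15.00000 × √0.37000 ≃ 15.00000 × 0.60828 ≃ 9.12414
Margin = 1.96 × 9.12414 ≃ 17.88332
Lower bound: 241 − 17.88332 = 223.11668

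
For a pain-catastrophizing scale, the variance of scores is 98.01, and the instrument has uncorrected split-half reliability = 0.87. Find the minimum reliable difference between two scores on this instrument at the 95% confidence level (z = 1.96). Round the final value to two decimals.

SD = √98.01 = 9.900
Full-length reliability (Spearman-Brown) = 2(0.87)/(1+0.87) ≃ 0.930
SEM = 9.900×√(1 − 0.930) ≃ 2.610
Standard error of the difference = 2.610·√2 ≃ 3.691
Minimum reliable difference = 1.96 × SE_diff ≃ 1.96 × 3.691 ≃ 7.235

7.24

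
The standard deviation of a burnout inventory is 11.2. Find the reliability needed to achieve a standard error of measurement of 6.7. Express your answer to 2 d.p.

r = 1 − (6.70000/11.2)² ≈ 1 − 0.35786 ≈ 0.64214

0.64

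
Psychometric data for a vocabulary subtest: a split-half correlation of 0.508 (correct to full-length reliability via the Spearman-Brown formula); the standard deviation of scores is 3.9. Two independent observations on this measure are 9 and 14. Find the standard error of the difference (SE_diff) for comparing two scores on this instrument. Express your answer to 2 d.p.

Spearman-Brown: r = 2(0.508) / (1 + 0.508) = 1.016 / 1.508 ≈ 0.674
SEM = 3.900 × √(1 − 0.674) = 3.900 × √0.326 ≈ 3.900 × 0.571 ≈ 2.228
Standard error of the difference = 2.228·√2 ≈ 3.150

3.15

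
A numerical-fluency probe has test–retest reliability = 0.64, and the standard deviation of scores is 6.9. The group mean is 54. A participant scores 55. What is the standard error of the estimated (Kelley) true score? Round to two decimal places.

SE_est = SD * √(r(1 − r)) = 6.900 * √0.230 ≃ 6.900 * 0.480 ≃ 3.312

3.31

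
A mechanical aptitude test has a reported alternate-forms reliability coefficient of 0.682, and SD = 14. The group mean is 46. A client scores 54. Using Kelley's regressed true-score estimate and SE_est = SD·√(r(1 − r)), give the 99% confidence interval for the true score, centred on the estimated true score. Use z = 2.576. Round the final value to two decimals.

[34.66, 68.25]

Estimated true score = 0.6820*54 + (1 − 0.6820)*46 ≈ 51.4560
SE_est = SD * √(r(1 − r)) = 14.0000 * √0.2169 ≈ 14.0000 * 0.4657 ≈ 6.5198
99% CI: 51.4560 ± 16.7950 ≈ (34.6610, 68.2510)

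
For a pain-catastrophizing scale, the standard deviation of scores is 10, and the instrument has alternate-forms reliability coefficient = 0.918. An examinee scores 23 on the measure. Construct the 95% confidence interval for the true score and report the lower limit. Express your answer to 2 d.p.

SEM = 10.000 · √(1 − 0.918) = 10.000 · √0.082 ≃ 10.000 · 0.286 ≃ 2.864
1.96 · SEM ≃ 5.613
Lower bound: 23 − 5.613 = 17.387

17.39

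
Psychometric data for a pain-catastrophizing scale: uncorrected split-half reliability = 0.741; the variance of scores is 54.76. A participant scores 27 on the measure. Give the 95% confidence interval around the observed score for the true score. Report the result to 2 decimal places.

[21.41, 32.59]

SD = √54.76 ≈ 7.40000
Spearman-Brown: r = 2(0.741) / (1 + 0.741) = 1.48200 / 1.74100 ≈ 0.85123
SEM = 7.40000 × √(1 − 0.85123) = 7.40000 × √0.14877 ≈ 7.40000 × 0.38570 ≈ 2.85419
1.96 × SEM ≈ 5.59420
95% CI: 27 ± 5.59420 = [21.40580, 32.59420]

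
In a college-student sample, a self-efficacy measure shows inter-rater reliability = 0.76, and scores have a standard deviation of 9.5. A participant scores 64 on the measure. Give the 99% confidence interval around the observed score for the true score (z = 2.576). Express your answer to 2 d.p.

[52.01, 75.99]

SEM = 9.50000·√(1 − 0.76000) ≈ 4.65403
Margin = 2.576 · 4.65403 ≈ 11.98878
CI = 64 ± 11.98878 → [52.01122, 75.98878]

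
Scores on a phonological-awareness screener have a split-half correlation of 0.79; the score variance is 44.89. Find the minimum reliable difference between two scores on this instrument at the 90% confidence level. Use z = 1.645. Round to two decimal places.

5.34

σ = 44.89^(1/2) = 6.7000
r_full = 2·0.79 / (1 + 0.79) ≈ 0.8827
SEM = 6.7000 · √(1 − 0.8827) = 6.7000 · √0.1173 ≈ 6.7000 · 0.3425 ≈ 2.2949
Standard error of the difference = 2.2949·√2 ≈ 3.2454
Minimum reliable difference = 1.645 · SE_diff ≈ 1.645 · 3.2454 ≈ 5.3387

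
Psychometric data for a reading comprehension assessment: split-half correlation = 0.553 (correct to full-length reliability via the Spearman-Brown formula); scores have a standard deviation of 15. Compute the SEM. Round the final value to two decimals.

Full-length reliability (Spearman-Brown) = 2(0.553)/(1+0.553) ≈ 0.7122
The standard error of measurement is 15.0000·√(1 − 0.7122) ≈ 15.0000·0.5365 ≈ 8.0475.

8.05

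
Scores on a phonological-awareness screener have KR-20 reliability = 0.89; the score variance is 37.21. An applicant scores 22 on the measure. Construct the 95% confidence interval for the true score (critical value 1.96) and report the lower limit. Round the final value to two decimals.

18.03

σ = 37.21^(1/2) = 6.1000
SEM = 6.1000*√(1 − 0.8900) ≈ 2.0231
Margin = 1.96 * 2.0231 ≈ 3.9654
Lower bound: 22 − 3.9654 = 18.0346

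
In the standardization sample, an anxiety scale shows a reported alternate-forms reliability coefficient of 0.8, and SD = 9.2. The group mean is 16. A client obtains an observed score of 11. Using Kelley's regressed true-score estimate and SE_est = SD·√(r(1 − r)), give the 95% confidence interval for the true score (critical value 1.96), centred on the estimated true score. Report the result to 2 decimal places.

[4.79, 19.21]

T̂ = r·X + (1 − r)·M = 0.80000×11 + 0.20000×16 = 8.80000 + 3.20000 ≈ 12.00000
SE_est = 9.20000·√[r(1 − r)] ≈ 3.68000
CI = 12.00000 ± 1.96 × 3.68000 → [4.78720, 19.21280]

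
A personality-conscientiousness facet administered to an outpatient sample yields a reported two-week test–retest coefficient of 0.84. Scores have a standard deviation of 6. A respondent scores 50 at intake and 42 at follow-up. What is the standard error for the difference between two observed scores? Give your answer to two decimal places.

3.39

SEM = 6.0000 * √(1 − 0.8400) = 6.0000 * √0.1600 ≈ 6.0000 * 0.4000 ≈ 2.4000
Standard error of the difference = 2.4000·√2 ≈ 3.3941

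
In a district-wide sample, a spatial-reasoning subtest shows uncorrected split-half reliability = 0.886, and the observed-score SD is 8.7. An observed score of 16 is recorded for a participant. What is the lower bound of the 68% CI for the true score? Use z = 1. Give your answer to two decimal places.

r_full = 2·0.886 / (1 + 0.886) ≈ 0.9396
SEM = 8.7000 * √(1 − 0.9396) = 8.7000 * √0.0604 ≈ 8.7000 * 0.2459 ≈ 2.1390
1 * SEM ≈ 2.1390
Lower bound: 16 − 2.1390 = 13.8610

13.86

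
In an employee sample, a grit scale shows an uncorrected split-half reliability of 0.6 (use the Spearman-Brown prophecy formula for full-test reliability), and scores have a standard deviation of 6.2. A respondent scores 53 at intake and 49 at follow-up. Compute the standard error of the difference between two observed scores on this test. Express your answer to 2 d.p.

Full-length reliability (Spearman-Brown) = 2(0.6)/(1+0.6) ≃ 0.7500
SEM = 6.2000 × √(1 − 0.7500) = 6.2000 × √0.2500 ≃ 6.2000 × 0.5000 ≃ 3.1000
SE_diff = √2 × SEM ≃ 4.3841

4.38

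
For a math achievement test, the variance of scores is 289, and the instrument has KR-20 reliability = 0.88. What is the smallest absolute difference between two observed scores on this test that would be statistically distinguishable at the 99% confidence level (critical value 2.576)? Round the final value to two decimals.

21.45

σ = 289^(1/2) = 17.00000
SEM = 17.00000 * √(1 − 0.88000) = 17.00000 * √0.12000 ≈ 17.00000 * 0.34641 ≈ 5.88897
Standard error of the difference = 5.88897·√2 ≈ 8.32827
Minimum reliable difference = 2.576 * SE_diff ≈ 2.576 * 8.32827 ≈ 21.45361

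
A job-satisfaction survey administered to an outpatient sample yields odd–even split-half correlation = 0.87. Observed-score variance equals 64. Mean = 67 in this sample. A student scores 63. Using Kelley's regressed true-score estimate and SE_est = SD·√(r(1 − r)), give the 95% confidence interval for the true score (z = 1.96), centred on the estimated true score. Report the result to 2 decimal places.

SD = √64 = 8.0000
Full-length reliability (Spearman-Brown) = 2(0.87)/(1+0.87) ≃ 0.9305
Estimated true score = 0.9305×63 + (1 − 0.9305)×67 ≃ 63.2781
SE_est = SD × √(r(1 − r)) = 8.0000 × √0.0647 ≃ 8.0000 × 0.2543 ≃ 2.0347
CI = 63.2781 ± 1.96 × 2.0347 → [59.2901, 67.2660]

[59.29, 67.27]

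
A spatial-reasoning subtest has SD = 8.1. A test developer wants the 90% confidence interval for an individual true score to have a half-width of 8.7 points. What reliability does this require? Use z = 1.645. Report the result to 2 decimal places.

SEM needed = half-width / z = 8.7/1.645 ≃ 5.289
r = 1 − (5.289/8.1)² ≃ 1 − 0.426 ≃ 0.574

0.57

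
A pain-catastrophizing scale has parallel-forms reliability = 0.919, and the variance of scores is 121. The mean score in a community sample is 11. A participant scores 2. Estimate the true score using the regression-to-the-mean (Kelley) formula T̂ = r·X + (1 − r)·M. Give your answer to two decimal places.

Estimated true score = 0.9190*2 + (1 − 0.9190)*11 ≈ 2.7290

2.73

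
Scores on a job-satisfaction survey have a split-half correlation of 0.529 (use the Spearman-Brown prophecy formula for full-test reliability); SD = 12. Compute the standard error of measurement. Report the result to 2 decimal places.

6.66

Spearman-Brown: r = 2(0.529) / (1 + 0.529) = 1.05800 / 1.52900 ≈ 0.69196
SEM = 12.00000·√(1 − 0.69196) ≈ 6.66021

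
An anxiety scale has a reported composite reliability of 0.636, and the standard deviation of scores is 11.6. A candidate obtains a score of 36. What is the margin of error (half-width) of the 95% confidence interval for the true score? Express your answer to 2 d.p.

13.72

SEM = 11.600 × √(1 − 0.636) = 11.600 × √0.364 ≈ 11.600 × 0.603 ≈ 6.999
Margin = 1.96 × 6.999 ≈ 13.717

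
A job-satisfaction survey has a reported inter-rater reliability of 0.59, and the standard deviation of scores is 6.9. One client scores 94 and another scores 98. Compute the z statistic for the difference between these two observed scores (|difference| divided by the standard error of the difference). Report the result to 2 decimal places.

0.64

SEM = 6.900*√(1 − 0.590) ≈ 4.418
Standard error of the difference = 4.418·√2 ≈ 6.248
z = |94 − 98| / 6.248 = 4 / 6.248 ≈ 0.640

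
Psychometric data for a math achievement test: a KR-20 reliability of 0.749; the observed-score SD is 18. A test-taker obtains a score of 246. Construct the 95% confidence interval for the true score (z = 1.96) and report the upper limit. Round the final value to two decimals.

SEM = 18.0000 × √(1 − 0.7490) = 18.0000 × √0.2510 ≈ 18.0000 × 0.5010 ≈ 9.0180
Half-width = 1.96×9.0180 ≈ 17.6752
Upper limit = 246 + 17.6752 ≈ 263.6752

263.68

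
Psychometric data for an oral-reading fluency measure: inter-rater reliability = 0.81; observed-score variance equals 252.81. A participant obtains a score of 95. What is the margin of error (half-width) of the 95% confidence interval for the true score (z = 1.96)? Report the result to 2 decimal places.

SD = √252.81 ≈ 15.900
The standard error of measurement is 15.900*√(1 − 0.810) ≈ 15.900*0.436 ≈ 6.931.
Margin = 1.96 * 6.931 ≈ 13.584

13.58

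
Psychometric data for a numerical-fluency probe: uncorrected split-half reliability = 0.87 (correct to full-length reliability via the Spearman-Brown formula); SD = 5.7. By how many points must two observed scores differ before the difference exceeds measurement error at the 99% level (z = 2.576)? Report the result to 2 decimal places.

r_full = 2·0.87 / (1 + 0.87) ≈ 0.930
The standard error of measurement is 5.700·√(1 − 0.930) ≈ 5.700·0.264 ≈ 1.503.
Standard error of the difference = 1.503·√2 ≈ 2.125
Smallest detectable difference = 2.576·2.125 ≈ 5.475

5.48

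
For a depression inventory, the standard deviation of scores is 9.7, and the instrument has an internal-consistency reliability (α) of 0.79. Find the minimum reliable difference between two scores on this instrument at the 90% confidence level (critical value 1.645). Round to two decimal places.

SEM = 9.700*√(1 − 0.790) ≈ 4.445
Standard error of the difference = 4.445·√2 ≈ 6.286
Minimum reliable difference = 1.645 * SE_diff ≈ 1.645 * 6.286 ≈ 10.341

10.34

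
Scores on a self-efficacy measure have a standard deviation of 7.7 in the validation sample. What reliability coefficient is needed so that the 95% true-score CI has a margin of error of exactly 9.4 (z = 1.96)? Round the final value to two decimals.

SEM needed = half-width / z = 9.4/1.96 ≈ 4.7959
r = 1 − (4.7959/7.7)² ≈ 1 − 0.3879 ≈ 0.6121

0.61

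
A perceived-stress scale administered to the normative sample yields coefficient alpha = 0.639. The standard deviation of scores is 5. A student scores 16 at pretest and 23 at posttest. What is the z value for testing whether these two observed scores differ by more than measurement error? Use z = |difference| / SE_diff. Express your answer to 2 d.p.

1.65

The standard error of measurement is 5.0000*√(1 − 0.6390) ≈ 5.0000*0.6008 ≈ 3.0042.
SE_diff = SEM * √2 ≈ 3.0042 * 1.4142 ≈ 4.2485
z = |16 − 23| / 4.2485 = 7 / 4.2485 ≈ 1.6476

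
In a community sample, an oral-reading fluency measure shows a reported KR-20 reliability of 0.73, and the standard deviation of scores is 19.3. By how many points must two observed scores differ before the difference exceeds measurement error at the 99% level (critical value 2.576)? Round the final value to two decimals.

36.53

SEM = 19.300 · √(1 − 0.730) = 19.300 · √0.270 ≈ 19.300 · 0.520 ≈ 10.029
Standard error of the difference = 10.029·√2 ≈ 14.183
Minimum reliable difference = 2.576 · SE_diff ≈ 2.576 · 14.183 ≈ 36.534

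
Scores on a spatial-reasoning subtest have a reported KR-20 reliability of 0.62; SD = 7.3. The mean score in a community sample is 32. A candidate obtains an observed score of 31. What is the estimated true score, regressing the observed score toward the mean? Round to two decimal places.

31.38

T̂ = r·X + (1 − r)·M = 0.620·31 + 0.380·32 = 19.220 + 12.160 ≈ 31.380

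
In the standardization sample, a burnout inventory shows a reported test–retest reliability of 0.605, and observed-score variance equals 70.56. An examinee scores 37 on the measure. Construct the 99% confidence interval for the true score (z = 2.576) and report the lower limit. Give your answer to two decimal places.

23.40

SD = √70.56 ≃ 8.40000
SEM = 8.40000 × √(1 − 0.60500) = 8.40000 × √0.39500 ≃ 8.40000 × 0.62849 ≃ 5.27932
2.576 × SEM ≃ 13.59952
Lower limit = 37 − 13.59952 ≃ 23.40048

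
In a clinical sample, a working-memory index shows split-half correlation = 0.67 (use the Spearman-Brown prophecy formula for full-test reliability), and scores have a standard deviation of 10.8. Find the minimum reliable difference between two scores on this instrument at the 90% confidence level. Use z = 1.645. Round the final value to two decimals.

11.17

Full-length reliability (Spearman-Brown) = 2(0.67)/(1+0.67) ≈ 0.8024
The standard error of measurement is 10.8000*√(1 − 0.8024) ≈ 10.8000*0.4445 ≈ 4.8009.
SE_diff = SEM * √2 ≈ 4.8009 * 1.4142 ≈ 6.7895
Smallest detectable difference = 1.645*6.7895 ≈ 11.1687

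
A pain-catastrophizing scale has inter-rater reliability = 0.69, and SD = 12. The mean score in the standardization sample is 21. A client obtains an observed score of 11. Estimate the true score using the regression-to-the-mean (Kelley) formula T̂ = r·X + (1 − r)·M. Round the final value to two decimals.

Estimated true score = 0.69000*11 + (1 − 0.69000)*21 ≃ 14.10000

14.10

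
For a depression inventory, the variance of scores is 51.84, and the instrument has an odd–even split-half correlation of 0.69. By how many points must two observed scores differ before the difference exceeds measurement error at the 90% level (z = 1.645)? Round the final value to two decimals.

7.17

SD = √51.84 = 7.200
r_full = 2·0.69 / (1 + 0.69) ≈ 0.817
The standard error of measurement is 7.200·√(1 − 0.817) ≈ 7.200·0.428 ≈ 3.084.
Standard error of the difference = 3.084·√2 ≈ 4.361
Minimum reliable difference = 1.645 · SE_diff ≈ 1.645 · 4.361 ≈ 7.174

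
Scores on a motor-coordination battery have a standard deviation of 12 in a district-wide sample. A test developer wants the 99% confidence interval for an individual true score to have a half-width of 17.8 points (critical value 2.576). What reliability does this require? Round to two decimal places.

0.67

SEM needed = half-width / z = 17.8/2.576 ≃ 6.9099
r = 1 − (SEM / SD)² = 1 − (6.9099 / 12)² ≃ 1 − 0.3316 ≃ 0.6684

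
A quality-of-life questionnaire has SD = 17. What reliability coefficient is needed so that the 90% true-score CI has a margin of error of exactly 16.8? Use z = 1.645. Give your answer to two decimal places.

SEM needed = half-width / z = 16.8/1.645 ≈ 10.21277
r = 1 − (SEM / SD)² = 1 − (10.21277 / 17)² ≈ 1 − 0.36090 ≈ 0.63910

0.64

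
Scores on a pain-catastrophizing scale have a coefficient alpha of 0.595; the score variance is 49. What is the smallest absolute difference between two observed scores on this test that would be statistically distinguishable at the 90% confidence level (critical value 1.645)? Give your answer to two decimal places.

SD = √49 ≃ 7.000
SEM = 7.000·√(1 − 0.595) ≃ 4.455
SE_diff = SEM · √2 ≃ 4.455 · 1.414 ≃ 6.300
Minimum reliable difference = 1.645 · SE_diff ≃ 1.645 · 6.300 ≃ 10.364

10.36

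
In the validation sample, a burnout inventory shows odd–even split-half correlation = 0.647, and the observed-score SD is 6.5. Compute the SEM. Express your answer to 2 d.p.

Spearman-Brown: r = 2(0.647) / (1 + 0.647) = 1.2940 / 1.6470 ≈ 0.7857
The standard error of measurement is 6.5000·√(1 − 0.7857) ≈ 6.5000·0.4630 ≈ 3.0092.

3.01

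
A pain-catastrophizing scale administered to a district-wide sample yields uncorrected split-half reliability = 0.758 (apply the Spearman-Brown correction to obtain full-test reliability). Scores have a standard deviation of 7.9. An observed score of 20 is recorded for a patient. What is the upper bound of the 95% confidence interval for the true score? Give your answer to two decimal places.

r_full = 2·0.758 / (1 + 0.758) ≈ 0.8623
SEM = 7.9000 · √(1 − 0.8623) = 7.9000 · √0.1377 ≈ 7.9000 · 0.3710 ≈ 2.9311
1.96 · SEM ≈ 5.7449
Upper bound: 20 + 5.7449 = 25.7449

25.74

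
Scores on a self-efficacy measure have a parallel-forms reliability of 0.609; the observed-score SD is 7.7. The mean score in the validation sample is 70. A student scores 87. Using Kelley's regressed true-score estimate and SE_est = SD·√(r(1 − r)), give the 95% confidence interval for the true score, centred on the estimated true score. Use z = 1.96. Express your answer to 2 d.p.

Estimated true score = 0.60900×87 + (1 − 0.60900)×70 ≃ 80.35300
SE_est = 7.70000·√[r(1 − r)] ≃ 3.75740
95% CI: 80.35300 ± 7.36451 ≃ (72.98849, 87.71751)

[72.99, 87.72]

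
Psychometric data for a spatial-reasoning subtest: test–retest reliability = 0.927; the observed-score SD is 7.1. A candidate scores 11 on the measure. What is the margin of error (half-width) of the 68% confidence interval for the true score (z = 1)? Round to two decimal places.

1.92

SEM = 7.10000 · √(1 − 0.92700) = 7.10000 · √0.07300 ≈ 7.10000 · 0.27019 ≈ 1.91831
1 · SEM ≈ 1.91831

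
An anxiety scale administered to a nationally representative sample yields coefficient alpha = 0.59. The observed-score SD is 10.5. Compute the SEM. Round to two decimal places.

6.72

SEM = 10.5000 × √(1 − 0.5900) = 10.5000 × √0.4100 ≃ 10.5000 × 0.6403 ≃ 6.7233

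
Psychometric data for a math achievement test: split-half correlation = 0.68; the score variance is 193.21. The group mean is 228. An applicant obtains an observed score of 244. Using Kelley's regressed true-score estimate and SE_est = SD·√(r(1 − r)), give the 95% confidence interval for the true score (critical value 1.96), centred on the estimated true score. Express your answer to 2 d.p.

σ = 193.21^(1/2) = 13.900
Spearman-Brown: r = 2(0.68) / (1 + 0.68) = 1.360 / 1.680 ≃ 0.810
T̂ = r·X + (1 − r)·M = 0.810*244 + 0.190*228 ≃ 197.524 + 43.429 ≃ 240.952
SE_est = SD * √(r(1 − r)) = 13.900 * √0.154 ≃ 13.900 * 0.393 ≃ 5.458
CI = 240.952 ± 1.96 * 5.458 → [230.254, 251.650]

[230.25, 251.65]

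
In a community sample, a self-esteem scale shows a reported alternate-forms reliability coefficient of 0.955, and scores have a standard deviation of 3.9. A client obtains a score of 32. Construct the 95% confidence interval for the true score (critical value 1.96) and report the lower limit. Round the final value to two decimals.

SEM = 3.90000 · √(1 − 0.95500) = 3.90000 · √0.04500 ≈ 3.90000 · 0.21213 ≈ 0.82731
Margin = 1.96 · 0.82731 ≈ 1.62154
Lower bound: 32 − 1.62154 = 30.37846

30.38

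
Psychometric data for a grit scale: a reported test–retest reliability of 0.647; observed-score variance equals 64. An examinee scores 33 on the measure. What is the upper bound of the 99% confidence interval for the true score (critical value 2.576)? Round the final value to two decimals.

σ = 64^(1/2) = 8.000
The standard error of measurement is 8.000×√(1 − 0.647) ≃ 8.000×0.594 ≃ 4.753.
2.576 × SEM ≃ 12.244
Upper bound: 33 + 12.244 = 45.244

45.24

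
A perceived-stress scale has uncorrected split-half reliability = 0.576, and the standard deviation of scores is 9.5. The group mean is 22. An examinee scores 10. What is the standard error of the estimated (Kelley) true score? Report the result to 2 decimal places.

Spearman-Brown: r = 2(0.576) / (1 + 0.576) = 1.1520 / 1.5760 ≈ 0.7310
SE_est = 9.5000·√(0.7310·0.2690) ≈ 4.2129

4.21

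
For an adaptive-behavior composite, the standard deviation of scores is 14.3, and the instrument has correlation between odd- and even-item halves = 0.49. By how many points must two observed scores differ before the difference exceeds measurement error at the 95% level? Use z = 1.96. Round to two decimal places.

r_full = 2·0.49 / (1 + 0.49) ≈ 0.658
SEM = 14.300*√(1 − 0.658) ≈ 8.366
SE_diff = √2 * SEM ≈ 11.832
Smallest detectable difference = 1.96*11.832 ≈ 23.190

23.19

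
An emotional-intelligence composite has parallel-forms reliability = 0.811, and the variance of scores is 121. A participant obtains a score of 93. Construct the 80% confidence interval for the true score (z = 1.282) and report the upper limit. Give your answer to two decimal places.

99.13

SD = √121 ≈ 11.00000
SEM = 11.00000 * √(1 − 0.81100) = 11.00000 * √0.18900 ≈ 11.00000 * 0.43474 ≈ 4.78215
1.282 * SEM ≈ 6.13072
Upper limit = 93 + 6.13072 ≈ 99.13072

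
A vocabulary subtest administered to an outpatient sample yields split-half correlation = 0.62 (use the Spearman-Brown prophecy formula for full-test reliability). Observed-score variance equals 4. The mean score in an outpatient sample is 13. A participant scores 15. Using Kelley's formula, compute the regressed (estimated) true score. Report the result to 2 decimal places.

14.53

r_full = 2·0.62 / (1 + 0.62) ≈ 0.76543
Estimated true score = 0.76543·15 + (1 − 0.76543)·13 ≈ 14.53086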